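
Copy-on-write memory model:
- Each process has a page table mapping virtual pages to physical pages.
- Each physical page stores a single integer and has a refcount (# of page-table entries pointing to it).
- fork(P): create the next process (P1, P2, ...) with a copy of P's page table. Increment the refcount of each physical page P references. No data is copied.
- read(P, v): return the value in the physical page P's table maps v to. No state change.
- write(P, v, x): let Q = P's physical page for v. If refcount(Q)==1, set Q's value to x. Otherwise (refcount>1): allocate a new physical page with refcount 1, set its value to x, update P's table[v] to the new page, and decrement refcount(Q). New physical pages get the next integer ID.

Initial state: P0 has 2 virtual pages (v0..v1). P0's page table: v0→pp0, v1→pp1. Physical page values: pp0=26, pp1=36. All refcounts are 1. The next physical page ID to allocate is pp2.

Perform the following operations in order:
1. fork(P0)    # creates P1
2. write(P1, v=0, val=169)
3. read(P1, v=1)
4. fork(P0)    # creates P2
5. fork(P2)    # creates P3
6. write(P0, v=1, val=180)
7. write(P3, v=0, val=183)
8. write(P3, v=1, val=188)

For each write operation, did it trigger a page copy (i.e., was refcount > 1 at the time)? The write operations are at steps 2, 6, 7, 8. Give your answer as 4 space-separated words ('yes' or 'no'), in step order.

Op 1: fork(P0) -> P1. 2 ppages; refcounts: pp0:2 pp1:2
Op 2: write(P1, v0, 169). refcount(pp0)=2>1 -> COPY to pp2. 3 ppages; refcounts: pp0:1 pp1:2 pp2:1
Op 3: read(P1, v1) -> 36. No state change.
Op 4: fork(P0) -> P2. 3 ppages; refcounts: pp0:2 pp1:3 pp2:1
Op 5: fork(P2) -> P3. 3 ppages; refcounts: pp0:3 pp1:4 pp2:1
Op 6: write(P0, v1, 180). refcount(pp1)=4>1 -> COPY to pp3. 4 ppages; refcounts: pp0:3 pp1:3 pp2:1 pp3:1
Op 7: write(P3, v0, 183). refcount(pp0)=3>1 -> COPY to pp4. 5 ppages; refcounts: pp0:2 pp1:3 pp2:1 pp3:1 pp4:1
Op 8: write(P3, v1, 188). refcount(pp1)=3>1 -> COPY to pp5. 6 ppages; refcounts: pp0:2 pp1:2 pp2:1 pp3:1 pp4:1 pp5:1

yes yes yes yes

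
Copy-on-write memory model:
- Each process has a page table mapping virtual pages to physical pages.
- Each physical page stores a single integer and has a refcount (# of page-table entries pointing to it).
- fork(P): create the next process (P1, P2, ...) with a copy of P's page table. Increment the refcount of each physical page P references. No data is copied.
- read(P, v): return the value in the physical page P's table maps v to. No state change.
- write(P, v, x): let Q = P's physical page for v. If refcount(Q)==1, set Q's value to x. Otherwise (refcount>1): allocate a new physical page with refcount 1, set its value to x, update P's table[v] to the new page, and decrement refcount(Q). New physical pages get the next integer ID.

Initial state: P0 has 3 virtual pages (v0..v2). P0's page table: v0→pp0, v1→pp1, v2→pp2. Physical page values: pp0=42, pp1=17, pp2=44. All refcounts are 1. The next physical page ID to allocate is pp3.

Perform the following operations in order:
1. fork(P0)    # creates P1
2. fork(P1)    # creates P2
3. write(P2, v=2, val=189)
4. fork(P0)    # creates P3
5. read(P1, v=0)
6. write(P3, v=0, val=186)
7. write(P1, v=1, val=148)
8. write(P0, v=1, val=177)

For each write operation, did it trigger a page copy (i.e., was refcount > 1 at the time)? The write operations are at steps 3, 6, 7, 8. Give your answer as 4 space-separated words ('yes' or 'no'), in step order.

Op 1: fork(P0) -> P1. 3 ppages; refcounts: pp0:2 pp1:2 pp2:2
Op 2: fork(P1) -> P2. 3 ppages; refcounts: pp0:3 pp1:3 pp2:3
Op 3: write(P2, v2, 189). refcount(pp2)=3>1 -> COPY to pp3. 4 ppages; refcounts: pp0:3 pp1:3 pp2:2 pp3:1
Op 4: fork(P0) -> P3. 4 ppages; refcounts: pp0:4 pp1:4 pp2:3 pp3:1
Op 5: read(P1, v0) -> 42. No state change.
Op 6: write(P3, v0, 186). refcount(pp0)=4>1 -> COPY to pp4. 5 ppages; refcounts: pp0:3 pp1:4 pp2:3 pp3:1 pp4:1
Op 7: write(P1, v1, 148). refcount(pp1)=4>1 -> COPY to pp5. 6 ppages; refcounts: pp0:3 pp1:3 pp2:3 pp3:1 pp4:1 pp5:1
Op 8: write(P0, v1, 177). refcount(pp1)=3>1 -> COPY to pp6. 7 ppages; refcounts: pp0:3 pp1:2 pp2:3 pp3:1 pp4:1 pp5:1 pp6:1

yes yes yes yes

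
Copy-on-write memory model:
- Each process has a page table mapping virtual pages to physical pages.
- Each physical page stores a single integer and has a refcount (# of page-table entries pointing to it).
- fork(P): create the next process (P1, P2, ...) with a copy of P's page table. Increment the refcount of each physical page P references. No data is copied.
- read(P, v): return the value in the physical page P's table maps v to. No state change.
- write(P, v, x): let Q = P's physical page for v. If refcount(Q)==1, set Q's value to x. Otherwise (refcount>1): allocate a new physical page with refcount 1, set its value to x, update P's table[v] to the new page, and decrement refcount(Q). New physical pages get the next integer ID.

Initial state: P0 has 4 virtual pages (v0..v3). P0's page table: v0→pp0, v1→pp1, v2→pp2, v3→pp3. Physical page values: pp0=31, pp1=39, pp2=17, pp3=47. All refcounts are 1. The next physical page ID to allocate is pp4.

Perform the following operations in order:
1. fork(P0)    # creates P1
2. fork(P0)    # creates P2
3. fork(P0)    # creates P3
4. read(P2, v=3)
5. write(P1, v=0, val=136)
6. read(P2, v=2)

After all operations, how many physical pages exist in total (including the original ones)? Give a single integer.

Op 1: fork(P0) -> P1. 4 ppages; refcounts: pp0:2 pp1:2 pp2:2 pp3:2
Op 2: fork(P0) -> P2. 4 ppages; refcounts: pp0:3 pp1:3 pp2:3 pp3:3
Op 3: fork(P0) -> P3. 4 ppages; refcounts: pp0:4 pp1:4 pp2:4 pp3:4
Op 4: read(P2, v3) -> 47. No state change.
Op 5: write(P1, v0, 136). refcount(pp0)=4>1 -> COPY to pp4. 5 ppages; refcounts: pp0:3 pp1:4 pp2:4 pp3:4 pp4:1
Op 6: read(P2, v2) -> 17. No state change.

Answer: 5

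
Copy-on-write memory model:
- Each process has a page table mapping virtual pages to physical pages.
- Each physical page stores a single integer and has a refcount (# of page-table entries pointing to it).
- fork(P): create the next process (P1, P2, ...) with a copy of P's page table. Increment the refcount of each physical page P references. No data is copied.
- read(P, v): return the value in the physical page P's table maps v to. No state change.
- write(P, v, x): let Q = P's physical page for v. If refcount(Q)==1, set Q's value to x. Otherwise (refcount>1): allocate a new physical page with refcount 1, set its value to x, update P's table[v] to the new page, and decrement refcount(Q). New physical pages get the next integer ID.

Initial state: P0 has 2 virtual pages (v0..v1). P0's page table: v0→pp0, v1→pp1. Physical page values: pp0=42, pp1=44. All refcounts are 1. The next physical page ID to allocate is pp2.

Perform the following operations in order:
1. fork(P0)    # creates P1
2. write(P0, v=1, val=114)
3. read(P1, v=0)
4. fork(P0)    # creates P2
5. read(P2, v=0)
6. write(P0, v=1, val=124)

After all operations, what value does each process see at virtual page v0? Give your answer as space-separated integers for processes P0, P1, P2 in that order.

Answer: 42 42 42

Derivation:
Op 1: fork(P0) -> P1. 2 ppages; refcounts: pp0:2 pp1:2
Op 2: write(P0, v1, 114). refcount(pp1)=2>1 -> COPY to pp2. 3 ppages; refcounts: pp0:2 pp1:1 pp2:1
Op 3: read(P1, v0) -> 42. No state change.
Op 4: fork(P0) -> P2. 3 ppages; refcounts: pp0:3 pp1:1 pp2:2
Op 5: read(P2, v0) -> 42. No state change.
Op 6: write(P0, v1, 124). refcount(pp2)=2>1 -> COPY to pp3. 4 ppages; refcounts: pp0:3 pp1:1 pp2:1 pp3:1
P0: v0 -> pp0 = 42
P1: v0 -> pp0 = 42
P2: v0 -> pp0 = 42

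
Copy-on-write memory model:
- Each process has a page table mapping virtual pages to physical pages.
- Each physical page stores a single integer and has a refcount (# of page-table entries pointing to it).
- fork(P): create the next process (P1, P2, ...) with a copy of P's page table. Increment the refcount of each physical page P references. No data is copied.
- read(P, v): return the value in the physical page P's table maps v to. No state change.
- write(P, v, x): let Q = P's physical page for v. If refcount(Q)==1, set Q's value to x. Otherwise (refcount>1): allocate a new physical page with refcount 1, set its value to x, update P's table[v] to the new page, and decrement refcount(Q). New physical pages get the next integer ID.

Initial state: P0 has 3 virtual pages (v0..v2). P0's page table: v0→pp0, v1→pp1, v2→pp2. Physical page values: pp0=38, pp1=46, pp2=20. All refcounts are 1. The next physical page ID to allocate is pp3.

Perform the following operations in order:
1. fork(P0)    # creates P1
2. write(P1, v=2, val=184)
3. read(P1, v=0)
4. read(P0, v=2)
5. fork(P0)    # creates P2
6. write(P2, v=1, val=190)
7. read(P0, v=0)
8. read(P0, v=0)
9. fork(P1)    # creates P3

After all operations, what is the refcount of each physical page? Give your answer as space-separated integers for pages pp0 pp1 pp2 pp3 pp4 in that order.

Op 1: fork(P0) -> P1. 3 ppages; refcounts: pp0:2 pp1:2 pp2:2
Op 2: write(P1, v2, 184). refcount(pp2)=2>1 -> COPY to pp3. 4 ppages; refcounts: pp0:2 pp1:2 pp2:1 pp3:1
Op 3: read(P1, v0) -> 38. No state change.
Op 4: read(P0, v2) -> 20. No state change.
Op 5: fork(P0) -> P2. 4 ppages; refcounts: pp0:3 pp1:3 pp2:2 pp3:1
Op 6: write(P2, v1, 190). refcount(pp1)=3>1 -> COPY to pp4. 5 ppages; refcounts: pp0:3 pp1:2 pp2:2 pp3:1 pp4:1
Op 7: read(P0, v0) -> 38. No state change.
Op 8: read(P0, v0) -> 38. No state change.
Op 9: fork(P1) -> P3. 5 ppages; refcounts: pp0:4 pp1:3 pp2:2 pp3:2 pp4:1

Answer: 4 3 2 2 1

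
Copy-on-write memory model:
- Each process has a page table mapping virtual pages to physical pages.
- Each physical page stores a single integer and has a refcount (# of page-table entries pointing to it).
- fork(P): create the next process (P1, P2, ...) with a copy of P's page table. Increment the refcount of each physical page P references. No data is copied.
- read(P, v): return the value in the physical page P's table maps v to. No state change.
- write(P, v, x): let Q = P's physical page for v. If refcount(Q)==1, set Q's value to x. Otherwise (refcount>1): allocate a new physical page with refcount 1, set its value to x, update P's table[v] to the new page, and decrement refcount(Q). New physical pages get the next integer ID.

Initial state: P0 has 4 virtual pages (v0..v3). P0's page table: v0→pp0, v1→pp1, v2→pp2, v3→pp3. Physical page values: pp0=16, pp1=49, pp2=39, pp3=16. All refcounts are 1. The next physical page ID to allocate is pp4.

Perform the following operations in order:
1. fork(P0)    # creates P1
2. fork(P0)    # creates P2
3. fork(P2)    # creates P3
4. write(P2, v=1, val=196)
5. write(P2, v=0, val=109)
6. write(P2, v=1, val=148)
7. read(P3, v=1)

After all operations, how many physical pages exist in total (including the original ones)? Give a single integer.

Answer: 6

Derivation:
Op 1: fork(P0) -> P1. 4 ppages; refcounts: pp0:2 pp1:2 pp2:2 pp3:2
Op 2: fork(P0) -> P2. 4 ppages; refcounts: pp0:3 pp1:3 pp2:3 pp3:3
Op 3: fork(P2) -> P3. 4 ppages; refcounts: pp0:4 pp1:4 pp2:4 pp3:4
Op 4: write(P2, v1, 196). refcount(pp1)=4>1 -> COPY to pp4. 5 ppages; refcounts: pp0:4 pp1:3 pp2:4 pp3:4 pp4:1
Op 5: write(P2, v0, 109). refcount(pp0)=4>1 -> COPY to pp5. 6 ppages; refcounts: pp0:3 pp1:3 pp2:4 pp3:4 pp4:1 pp5:1
Op 6: write(P2, v1, 148). refcount(pp4)=1 -> write in place. 6 ppages; refcounts: pp0:3 pp1:3 pp2:4 pp3:4 pp4:1 pp5:1
Op 7: read(P3, v1) -> 49. No state change.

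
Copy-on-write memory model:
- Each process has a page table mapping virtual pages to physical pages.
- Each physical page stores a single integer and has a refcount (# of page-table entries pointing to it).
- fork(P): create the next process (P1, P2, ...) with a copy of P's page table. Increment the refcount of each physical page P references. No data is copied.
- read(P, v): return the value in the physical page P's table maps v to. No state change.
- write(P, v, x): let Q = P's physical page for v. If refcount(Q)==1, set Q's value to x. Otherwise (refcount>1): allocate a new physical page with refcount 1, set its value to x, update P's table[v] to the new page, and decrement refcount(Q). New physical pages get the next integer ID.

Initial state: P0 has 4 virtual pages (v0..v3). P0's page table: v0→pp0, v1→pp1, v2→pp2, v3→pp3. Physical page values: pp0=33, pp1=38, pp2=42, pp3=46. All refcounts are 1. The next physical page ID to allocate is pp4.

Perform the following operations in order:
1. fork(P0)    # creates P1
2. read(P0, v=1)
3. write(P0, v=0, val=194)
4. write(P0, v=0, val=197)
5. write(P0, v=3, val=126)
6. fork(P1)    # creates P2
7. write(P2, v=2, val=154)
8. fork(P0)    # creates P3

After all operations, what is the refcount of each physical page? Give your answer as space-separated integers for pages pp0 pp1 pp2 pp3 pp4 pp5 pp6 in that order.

Answer: 2 4 3 2 2 2 1

Derivation:
Op 1: fork(P0) -> P1. 4 ppages; refcounts: pp0:2 pp1:2 pp2:2 pp3:2
Op 2: read(P0, v1) -> 38. No state change.
Op 3: write(P0, v0, 194). refcount(pp0)=2>1 -> COPY to pp4. 5 ppages; refcounts: pp0:1 pp1:2 pp2:2 pp3:2 pp4:1
Op 4: write(P0, v0, 197). refcount(pp4)=1 -> write in place. 5 ppages; refcounts: pp0:1 pp1:2 pp2:2 pp3:2 pp4:1
Op 5: write(P0, v3, 126). refcount(pp3)=2>1 -> COPY to pp5. 6 ppages; refcounts: pp0:1 pp1:2 pp2:2 pp3:1 pp4:1 pp5:1
Op 6: fork(P1) -> P2. 6 ppages; refcounts: pp0:2 pp1:3 pp2:3 pp3:2 pp4:1 pp5:1
Op 7: write(P2, v2, 154). refcount(pp2)=3>1 -> COPY to pp6. 7 ppages; refcounts: pp0:2 pp1:3 pp2:2 pp3:2 pp4:1 pp5:1 pp6:1
Op 8: fork(P0) -> P3. 7 ppages; refcounts: pp0:2 pp1:4 pp2:3 pp3:2 pp4:2 pp5:2 pp6:1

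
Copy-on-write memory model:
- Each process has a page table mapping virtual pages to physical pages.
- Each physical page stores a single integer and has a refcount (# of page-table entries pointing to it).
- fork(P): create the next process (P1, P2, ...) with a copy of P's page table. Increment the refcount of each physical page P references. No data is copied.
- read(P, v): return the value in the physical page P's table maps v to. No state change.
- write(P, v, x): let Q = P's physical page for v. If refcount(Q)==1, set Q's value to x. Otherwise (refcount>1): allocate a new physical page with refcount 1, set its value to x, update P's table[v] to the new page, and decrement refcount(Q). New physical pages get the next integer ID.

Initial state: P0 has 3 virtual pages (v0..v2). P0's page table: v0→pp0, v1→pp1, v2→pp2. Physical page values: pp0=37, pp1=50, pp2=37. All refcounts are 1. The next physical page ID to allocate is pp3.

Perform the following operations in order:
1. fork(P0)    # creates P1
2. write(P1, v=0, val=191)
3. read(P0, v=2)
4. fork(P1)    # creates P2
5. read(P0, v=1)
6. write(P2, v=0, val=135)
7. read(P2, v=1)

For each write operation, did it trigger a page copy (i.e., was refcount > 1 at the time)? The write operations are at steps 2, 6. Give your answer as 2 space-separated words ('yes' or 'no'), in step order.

Op 1: fork(P0) -> P1. 3 ppages; refcounts: pp0:2 pp1:2 pp2:2
Op 2: write(P1, v0, 191). refcount(pp0)=2>1 -> COPY to pp3. 4 ppages; refcounts: pp0:1 pp1:2 pp2:2 pp3:1
Op 3: read(P0, v2) -> 37. No state change.
Op 4: fork(P1) -> P2. 4 ppages; refcounts: pp0:1 pp1:3 pp2:3 pp3:2
Op 5: read(P0, v1) -> 50. No state change.
Op 6: write(P2, v0, 135). refcount(pp3)=2>1 -> COPY to pp4. 5 ppages; refcounts: pp0:1 pp1:3 pp2:3 pp3:1 pp4:1
Op 7: read(P2, v1) -> 50. No state change.

yes yes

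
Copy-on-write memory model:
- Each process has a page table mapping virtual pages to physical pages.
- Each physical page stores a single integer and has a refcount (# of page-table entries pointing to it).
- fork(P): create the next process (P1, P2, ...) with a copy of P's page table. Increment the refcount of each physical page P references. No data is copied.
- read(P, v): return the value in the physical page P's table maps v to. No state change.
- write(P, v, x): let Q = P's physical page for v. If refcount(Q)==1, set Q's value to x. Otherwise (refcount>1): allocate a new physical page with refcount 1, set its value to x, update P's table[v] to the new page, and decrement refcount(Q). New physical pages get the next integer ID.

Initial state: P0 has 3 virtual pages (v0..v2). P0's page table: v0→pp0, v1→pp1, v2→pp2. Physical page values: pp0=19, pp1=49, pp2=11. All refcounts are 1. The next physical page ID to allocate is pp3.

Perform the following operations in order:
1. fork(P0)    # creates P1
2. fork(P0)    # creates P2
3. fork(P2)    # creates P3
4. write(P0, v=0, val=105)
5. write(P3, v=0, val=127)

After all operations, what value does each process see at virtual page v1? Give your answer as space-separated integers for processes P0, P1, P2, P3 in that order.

Op 1: fork(P0) -> P1. 3 ppages; refcounts: pp0:2 pp1:2 pp2:2
Op 2: fork(P0) -> P2. 3 ppages; refcounts: pp0:3 pp1:3 pp2:3
Op 3: fork(P2) -> P3. 3 ppages; refcounts: pp0:4 pp1:4 pp2:4
Op 4: write(P0, v0, 105). refcount(pp0)=4>1 -> COPY to pp3. 4 ppages; refcounts: pp0:3 pp1:4 pp2:4 pp3:1
Op 5: write(P3, v0, 127). refcount(pp0)=3>1 -> COPY to pp4. 5 ppages; refcounts: pp0:2 pp1:4 pp2:4 pp3:1 pp4:1
P0: v1 -> pp1 = 49
P1: v1 -> pp1 = 49
P2: v1 -> pp1 = 49
P3: v1 -> pp1 = 49

Answer: 49 49 49 49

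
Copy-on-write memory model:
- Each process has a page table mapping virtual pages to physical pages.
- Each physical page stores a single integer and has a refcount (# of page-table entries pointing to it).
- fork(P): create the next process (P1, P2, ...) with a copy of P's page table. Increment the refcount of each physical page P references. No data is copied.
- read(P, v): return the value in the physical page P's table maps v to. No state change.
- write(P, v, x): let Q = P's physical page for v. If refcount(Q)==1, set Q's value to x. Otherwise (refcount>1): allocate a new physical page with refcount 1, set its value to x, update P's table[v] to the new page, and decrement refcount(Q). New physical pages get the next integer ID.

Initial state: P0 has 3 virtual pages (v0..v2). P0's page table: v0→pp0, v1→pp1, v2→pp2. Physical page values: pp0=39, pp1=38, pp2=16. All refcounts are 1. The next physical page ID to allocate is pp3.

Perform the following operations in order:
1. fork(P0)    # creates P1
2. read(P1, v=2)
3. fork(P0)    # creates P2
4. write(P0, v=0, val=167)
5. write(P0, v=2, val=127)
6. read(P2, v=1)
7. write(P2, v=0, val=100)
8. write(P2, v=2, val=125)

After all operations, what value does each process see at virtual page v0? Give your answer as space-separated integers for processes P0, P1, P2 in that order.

Answer: 167 39 100

Derivation:
Op 1: fork(P0) -> P1. 3 ppages; refcounts: pp0:2 pp1:2 pp2:2
Op 2: read(P1, v2) -> 16. No state change.
Op 3: fork(P0) -> P2. 3 ppages; refcounts: pp0:3 pp1:3 pp2:3
Op 4: write(P0, v0, 167). refcount(pp0)=3>1 -> COPY to pp3. 4 ppages; refcounts: pp0:2 pp1:3 pp2:3 pp3:1
Op 5: write(P0, v2, 127). refcount(pp2)=3>1 -> COPY to pp4. 5 ppages; refcounts: pp0:2 pp1:3 pp2:2 pp3:1 pp4:1
Op 6: read(P2, v1) -> 38. No state change.
Op 7: write(P2, v0, 100). refcount(pp0)=2>1 -> COPY to pp5. 6 ppages; refcounts: pp0:1 pp1:3 pp2:2 pp3:1 pp4:1 pp5:1
Op 8: write(P2, v2, 125). refcount(pp2)=2>1 -> COPY to pp6. 7 ppages; refcounts: pp0:1 pp1:3 pp2:1 pp3:1 pp4:1 pp5:1 pp6:1
P0: v0 -> pp3 = 167
P1: v0 -> pp0 = 39
P2: v0 -> pp5 = 100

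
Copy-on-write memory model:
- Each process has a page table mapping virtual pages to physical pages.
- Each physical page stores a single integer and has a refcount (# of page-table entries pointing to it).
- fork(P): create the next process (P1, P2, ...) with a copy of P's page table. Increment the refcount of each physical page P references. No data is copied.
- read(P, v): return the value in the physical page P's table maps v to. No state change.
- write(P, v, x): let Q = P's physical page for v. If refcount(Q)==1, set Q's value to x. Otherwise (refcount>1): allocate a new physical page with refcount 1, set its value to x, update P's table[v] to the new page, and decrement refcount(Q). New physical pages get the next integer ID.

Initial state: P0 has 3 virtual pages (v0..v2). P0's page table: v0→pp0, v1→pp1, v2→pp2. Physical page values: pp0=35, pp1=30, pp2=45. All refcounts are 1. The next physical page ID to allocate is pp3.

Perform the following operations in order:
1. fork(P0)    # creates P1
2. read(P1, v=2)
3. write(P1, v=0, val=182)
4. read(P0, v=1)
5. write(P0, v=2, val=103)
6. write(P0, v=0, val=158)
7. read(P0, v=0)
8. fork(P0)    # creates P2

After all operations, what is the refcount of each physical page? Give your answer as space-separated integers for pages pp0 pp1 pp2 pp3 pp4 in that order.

Op 1: fork(P0) -> P1. 3 ppages; refcounts: pp0:2 pp1:2 pp2:2
Op 2: read(P1, v2) -> 45. No state change.
Op 3: write(P1, v0, 182). refcount(pp0)=2>1 -> COPY to pp3. 4 ppages; refcounts: pp0:1 pp1:2 pp2:2 pp3:1
Op 4: read(P0, v1) -> 30. No state change.
Op 5: write(P0, v2, 103). refcount(pp2)=2>1 -> COPY to pp4. 5 ppages; refcounts: pp0:1 pp1:2 pp2:1 pp3:1 pp4:1
Op 6: write(P0, v0, 158). refcount(pp0)=1 -> write in place. 5 ppages; refcounts: pp0:1 pp1:2 pp2:1 pp3:1 pp4:1
Op 7: read(P0, v0) -> 158. No state change.
Op 8: fork(P0) -> P2. 5 ppages; refcounts: pp0:2 pp1:3 pp2:1 pp3:1 pp4:2

Answer: 2 3 1 1 2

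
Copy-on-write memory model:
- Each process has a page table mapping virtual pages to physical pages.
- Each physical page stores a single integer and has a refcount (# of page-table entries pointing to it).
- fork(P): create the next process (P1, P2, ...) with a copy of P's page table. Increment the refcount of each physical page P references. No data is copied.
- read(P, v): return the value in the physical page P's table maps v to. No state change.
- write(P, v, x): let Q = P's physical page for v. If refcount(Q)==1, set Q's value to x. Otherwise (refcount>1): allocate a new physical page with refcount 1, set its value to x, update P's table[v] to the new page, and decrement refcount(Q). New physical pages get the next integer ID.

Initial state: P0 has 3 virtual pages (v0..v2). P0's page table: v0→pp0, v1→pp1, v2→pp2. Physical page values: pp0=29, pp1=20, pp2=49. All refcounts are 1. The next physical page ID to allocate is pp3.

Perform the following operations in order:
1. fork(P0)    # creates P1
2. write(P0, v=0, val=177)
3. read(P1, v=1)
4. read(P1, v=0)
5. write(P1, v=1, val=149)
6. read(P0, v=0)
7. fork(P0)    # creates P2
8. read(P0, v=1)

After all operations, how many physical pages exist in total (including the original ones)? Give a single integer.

Op 1: fork(P0) -> P1. 3 ppages; refcounts: pp0:2 pp1:2 pp2:2
Op 2: write(P0, v0, 177). refcount(pp0)=2>1 -> COPY to pp3. 4 ppages; refcounts: pp0:1 pp1:2 pp2:2 pp3:1
Op 3: read(P1, v1) -> 20. No state change.
Op 4: read(P1, v0) -> 29. No state change.
Op 5: write(P1, v1, 149). refcount(pp1)=2>1 -> COPY to pp4. 5 ppages; refcounts: pp0:1 pp1:1 pp2:2 pp3:1 pp4:1
Op 6: read(P0, v0) -> 177. No state change.
Op 7: fork(P0) -> P2. 5 ppages; refcounts: pp0:1 pp1:2 pp2:3 pp3:2 pp4:1
Op 8: read(P0, v1) -> 20. No state change.

Answer: 5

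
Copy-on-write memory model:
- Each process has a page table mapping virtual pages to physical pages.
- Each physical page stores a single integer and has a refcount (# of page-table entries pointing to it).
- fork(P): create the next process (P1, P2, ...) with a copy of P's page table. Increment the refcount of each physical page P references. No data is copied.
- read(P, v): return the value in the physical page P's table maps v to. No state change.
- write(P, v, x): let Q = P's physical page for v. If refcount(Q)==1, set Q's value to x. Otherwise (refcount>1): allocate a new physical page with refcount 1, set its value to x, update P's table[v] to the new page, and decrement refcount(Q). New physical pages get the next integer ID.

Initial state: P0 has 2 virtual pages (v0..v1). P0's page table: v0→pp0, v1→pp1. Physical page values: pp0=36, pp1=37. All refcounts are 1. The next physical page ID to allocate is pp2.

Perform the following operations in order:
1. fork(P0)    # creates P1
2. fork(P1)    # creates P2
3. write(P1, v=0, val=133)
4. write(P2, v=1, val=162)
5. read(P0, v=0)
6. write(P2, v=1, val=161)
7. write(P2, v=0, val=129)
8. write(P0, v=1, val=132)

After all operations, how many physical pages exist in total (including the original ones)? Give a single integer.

Answer: 6

Derivation:
Op 1: fork(P0) -> P1. 2 ppages; refcounts: pp0:2 pp1:2
Op 2: fork(P1) -> P2. 2 ppages; refcounts: pp0:3 pp1:3
Op 3: write(P1, v0, 133). refcount(pp0)=3>1 -> COPY to pp2. 3 ppages; refcounts: pp0:2 pp1:3 pp2:1
Op 4: write(P2, v1, 162). refcount(pp1)=3>1 -> COPY to pp3. 4 ppages; refcounts: pp0:2 pp1:2 pp2:1 pp3:1
Op 5: read(P0, v0) -> 36. No state change.
Op 6: write(P2, v1, 161). refcount(pp3)=1 -> write in place. 4 ppages; refcounts: pp0:2 pp1:2 pp2:1 pp3:1
Op 7: write(P2, v0, 129). refcount(pp0)=2>1 -> COPY to pp4. 5 ppages; refcounts: pp0:1 pp1:2 pp2:1 pp3:1 pp4:1
Op 8: write(P0, v1, 132). refcount(pp1)=2>1 -> COPY to pp5. 6 ppages; refcounts: pp0:1 pp1:1 pp2:1 pp3:1 pp4:1 pp5:1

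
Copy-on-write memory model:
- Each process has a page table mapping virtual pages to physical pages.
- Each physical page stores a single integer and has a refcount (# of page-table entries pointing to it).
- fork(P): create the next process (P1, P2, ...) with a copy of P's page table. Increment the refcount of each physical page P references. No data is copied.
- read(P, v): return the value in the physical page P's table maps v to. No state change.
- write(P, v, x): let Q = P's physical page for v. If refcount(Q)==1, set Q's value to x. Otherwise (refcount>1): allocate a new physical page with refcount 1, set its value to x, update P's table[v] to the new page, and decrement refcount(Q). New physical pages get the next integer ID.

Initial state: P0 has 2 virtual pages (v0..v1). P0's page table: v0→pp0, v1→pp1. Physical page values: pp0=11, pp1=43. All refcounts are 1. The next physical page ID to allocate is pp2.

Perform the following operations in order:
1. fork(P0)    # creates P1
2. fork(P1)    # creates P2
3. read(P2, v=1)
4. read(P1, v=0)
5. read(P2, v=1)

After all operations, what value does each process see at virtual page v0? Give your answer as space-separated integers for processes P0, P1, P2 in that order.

Op 1: fork(P0) -> P1. 2 ppages; refcounts: pp0:2 pp1:2
Op 2: fork(P1) -> P2. 2 ppages; refcounts: pp0:3 pp1:3
Op 3: read(P2, v1) -> 43. No state change.
Op 4: read(P1, v0) -> 11. No state change.
Op 5: read(P2, v1) -> 43. No state change.
P0: v0 -> pp0 = 11
P1: v0 -> pp0 = 11
P2: v0 -> pp0 = 11

Answer: 11 11 11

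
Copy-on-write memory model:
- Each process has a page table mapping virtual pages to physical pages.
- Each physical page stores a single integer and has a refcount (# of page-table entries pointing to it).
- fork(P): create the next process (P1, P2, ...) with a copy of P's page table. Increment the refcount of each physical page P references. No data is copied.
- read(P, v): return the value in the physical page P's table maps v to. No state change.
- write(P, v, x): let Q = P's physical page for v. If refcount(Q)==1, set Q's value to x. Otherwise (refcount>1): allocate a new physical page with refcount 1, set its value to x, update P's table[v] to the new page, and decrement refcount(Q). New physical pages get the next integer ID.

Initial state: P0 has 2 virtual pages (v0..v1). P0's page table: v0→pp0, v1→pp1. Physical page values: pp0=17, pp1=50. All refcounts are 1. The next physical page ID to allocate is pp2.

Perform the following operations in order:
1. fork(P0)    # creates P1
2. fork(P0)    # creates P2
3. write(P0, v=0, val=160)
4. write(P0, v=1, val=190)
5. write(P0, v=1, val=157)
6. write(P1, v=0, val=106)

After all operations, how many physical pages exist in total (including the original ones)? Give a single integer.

Op 1: fork(P0) -> P1. 2 ppages; refcounts: pp0:2 pp1:2
Op 2: fork(P0) -> P2. 2 ppages; refcounts: pp0:3 pp1:3
Op 3: write(P0, v0, 160). refcount(pp0)=3>1 -> COPY to pp2. 3 ppages; refcounts: pp0:2 pp1:3 pp2:1
Op 4: write(P0, v1, 190). refcount(pp1)=3>1 -> COPY to pp3. 4 ppages; refcounts: pp0:2 pp1:2 pp2:1 pp3:1
Op 5: write(P0, v1, 157). refcount(pp3)=1 -> write in place. 4 ppages; refcounts: pp0:2 pp1:2 pp2:1 pp3:1
Op 6: write(P1, v0, 106). refcount(pp0)=2>1 -> COPY to pp4. 5 ppages; refcounts: pp0:1 pp1:2 pp2:1 pp3:1 pp4:1

Answer: 5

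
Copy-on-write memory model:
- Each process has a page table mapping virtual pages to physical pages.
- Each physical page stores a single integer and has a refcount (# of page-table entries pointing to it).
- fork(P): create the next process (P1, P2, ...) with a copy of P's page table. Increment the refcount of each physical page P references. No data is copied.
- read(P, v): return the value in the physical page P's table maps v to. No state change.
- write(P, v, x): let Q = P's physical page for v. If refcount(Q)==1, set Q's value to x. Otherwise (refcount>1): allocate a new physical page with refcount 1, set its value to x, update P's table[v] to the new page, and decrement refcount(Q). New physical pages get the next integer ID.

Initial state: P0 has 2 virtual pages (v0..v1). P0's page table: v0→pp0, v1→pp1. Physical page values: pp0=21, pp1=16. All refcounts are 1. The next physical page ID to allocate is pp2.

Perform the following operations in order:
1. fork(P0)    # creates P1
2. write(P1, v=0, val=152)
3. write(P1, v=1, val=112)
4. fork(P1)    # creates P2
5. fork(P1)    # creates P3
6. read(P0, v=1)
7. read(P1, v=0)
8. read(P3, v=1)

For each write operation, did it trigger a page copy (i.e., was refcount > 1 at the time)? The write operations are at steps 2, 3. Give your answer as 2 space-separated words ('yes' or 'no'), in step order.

Op 1: fork(P0) -> P1. 2 ppages; refcounts: pp0:2 pp1:2
Op 2: write(P1, v0, 152). refcount(pp0)=2>1 -> COPY to pp2. 3 ppages; refcounts: pp0:1 pp1:2 pp2:1
Op 3: write(P1, v1, 112). refcount(pp1)=2>1 -> COPY to pp3. 4 ppages; refcounts: pp0:1 pp1:1 pp2:1 pp3:1
Op 4: fork(P1) -> P2. 4 ppages; refcounts: pp0:1 pp1:1 pp2:2 pp3:2
Op 5: fork(P1) -> P3. 4 ppages; refcounts: pp0:1 pp1:1 pp2:3 pp3:3
Op 6: read(P0, v1) -> 16. No state change.
Op 7: read(P1, v0) -> 152. No state change.
Op 8: read(P3, v1) -> 112. No state change.

yes yes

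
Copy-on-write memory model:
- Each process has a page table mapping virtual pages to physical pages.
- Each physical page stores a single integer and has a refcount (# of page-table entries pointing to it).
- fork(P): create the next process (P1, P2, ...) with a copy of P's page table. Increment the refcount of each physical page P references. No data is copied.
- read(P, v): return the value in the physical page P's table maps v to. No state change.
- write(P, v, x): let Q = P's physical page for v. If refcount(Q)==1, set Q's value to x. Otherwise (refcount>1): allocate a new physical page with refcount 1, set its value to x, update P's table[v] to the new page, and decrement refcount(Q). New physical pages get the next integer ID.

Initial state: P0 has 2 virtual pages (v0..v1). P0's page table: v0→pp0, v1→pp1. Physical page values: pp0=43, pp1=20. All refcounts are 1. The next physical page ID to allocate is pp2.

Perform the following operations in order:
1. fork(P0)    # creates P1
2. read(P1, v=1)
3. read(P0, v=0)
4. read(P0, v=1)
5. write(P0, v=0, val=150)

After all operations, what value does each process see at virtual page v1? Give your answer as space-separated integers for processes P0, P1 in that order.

Op 1: fork(P0) -> P1. 2 ppages; refcounts: pp0:2 pp1:2
Op 2: read(P1, v1) -> 20. No state change.
Op 3: read(P0, v0) -> 43. No state change.
Op 4: read(P0, v1) -> 20. No state change.
Op 5: write(P0, v0, 150). refcount(pp0)=2>1 -> COPY to pp2. 3 ppages; refcounts: pp0:1 pp1:2 pp2:1
P0: v1 -> pp1 = 20
P1: v1 -> pp1 = 20

Answer: 20 20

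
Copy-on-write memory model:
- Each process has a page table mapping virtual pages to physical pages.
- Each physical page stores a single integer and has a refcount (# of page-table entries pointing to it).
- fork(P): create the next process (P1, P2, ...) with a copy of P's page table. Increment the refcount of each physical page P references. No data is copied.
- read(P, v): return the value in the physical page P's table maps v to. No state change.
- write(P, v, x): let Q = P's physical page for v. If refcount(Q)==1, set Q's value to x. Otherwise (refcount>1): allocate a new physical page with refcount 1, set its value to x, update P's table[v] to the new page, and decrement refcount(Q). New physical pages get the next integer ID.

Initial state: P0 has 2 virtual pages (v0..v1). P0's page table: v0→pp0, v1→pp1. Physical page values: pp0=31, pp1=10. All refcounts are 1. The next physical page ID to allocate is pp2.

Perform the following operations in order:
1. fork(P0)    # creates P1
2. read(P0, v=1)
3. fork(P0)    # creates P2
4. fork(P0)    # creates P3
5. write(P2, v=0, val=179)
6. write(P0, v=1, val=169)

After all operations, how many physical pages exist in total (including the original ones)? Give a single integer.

Op 1: fork(P0) -> P1. 2 ppages; refcounts: pp0:2 pp1:2
Op 2: read(P0, v1) -> 10. No state change.
Op 3: fork(P0) -> P2. 2 ppages; refcounts: pp0:3 pp1:3
Op 4: fork(P0) -> P3. 2 ppages; refcounts: pp0:4 pp1:4
Op 5: write(P2, v0, 179). refcount(pp0)=4>1 -> COPY to pp2. 3 ppages; refcounts: pp0:3 pp1:4 pp2:1
Op 6: write(P0, v1, 169). refcount(pp1)=4>1 -> COPY to pp3. 4 ppages; refcounts: pp0:3 pp1:3 pp2:1 pp3:1

Answer: 4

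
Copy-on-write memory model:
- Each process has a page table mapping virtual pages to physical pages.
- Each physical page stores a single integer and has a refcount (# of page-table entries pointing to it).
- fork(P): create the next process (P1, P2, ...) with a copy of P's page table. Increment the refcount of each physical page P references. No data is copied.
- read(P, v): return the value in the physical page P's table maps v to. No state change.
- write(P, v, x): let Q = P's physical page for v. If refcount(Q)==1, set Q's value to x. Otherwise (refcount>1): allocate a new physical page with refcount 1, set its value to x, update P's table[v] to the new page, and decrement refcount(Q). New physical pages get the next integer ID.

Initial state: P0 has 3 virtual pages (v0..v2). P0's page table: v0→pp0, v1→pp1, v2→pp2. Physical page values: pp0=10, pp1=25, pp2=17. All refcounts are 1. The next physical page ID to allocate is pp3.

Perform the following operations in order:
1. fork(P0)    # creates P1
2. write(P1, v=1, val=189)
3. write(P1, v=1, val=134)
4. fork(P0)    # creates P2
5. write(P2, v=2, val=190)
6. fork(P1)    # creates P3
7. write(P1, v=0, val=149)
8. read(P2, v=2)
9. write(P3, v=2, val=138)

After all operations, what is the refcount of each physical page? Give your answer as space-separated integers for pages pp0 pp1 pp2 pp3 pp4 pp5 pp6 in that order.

Op 1: fork(P0) -> P1. 3 ppages; refcounts: pp0:2 pp1:2 pp2:2
Op 2: write(P1, v1, 189). refcount(pp1)=2>1 -> COPY to pp3. 4 ppages; refcounts: pp0:2 pp1:1 pp2:2 pp3:1
Op 3: write(P1, v1, 134). refcount(pp3)=1 -> write in place. 4 ppages; refcounts: pp0:2 pp1:1 pp2:2 pp3:1
Op 4: fork(P0) -> P2. 4 ppages; refcounts: pp0:3 pp1:2 pp2:3 pp3:1
Op 5: write(P2, v2, 190). refcount(pp2)=3>1 -> COPY to pp4. 5 ppages; refcounts: pp0:3 pp1:2 pp2:2 pp3:1 pp4:1
Op 6: fork(P1) -> P3. 5 ppages; refcounts: pp0:4 pp1:2 pp2:3 pp3:2 pp4:1
Op 7: write(P1, v0, 149). refcount(pp0)=4>1 -> COPY to pp5. 6 ppages; refcounts: pp0:3 pp1:2 pp2:3 pp3:2 pp4:1 pp5:1
Op 8: read(P2, v2) -> 190. No state change.
Op 9: write(P3, v2, 138). refcount(pp2)=3>1 -> COPY to pp6. 7 ppages; refcounts: pp0:3 pp1:2 pp2:2 pp3:2 pp4:1 pp5:1 pp6:1

Answer: 3 2 2 2 1 1 1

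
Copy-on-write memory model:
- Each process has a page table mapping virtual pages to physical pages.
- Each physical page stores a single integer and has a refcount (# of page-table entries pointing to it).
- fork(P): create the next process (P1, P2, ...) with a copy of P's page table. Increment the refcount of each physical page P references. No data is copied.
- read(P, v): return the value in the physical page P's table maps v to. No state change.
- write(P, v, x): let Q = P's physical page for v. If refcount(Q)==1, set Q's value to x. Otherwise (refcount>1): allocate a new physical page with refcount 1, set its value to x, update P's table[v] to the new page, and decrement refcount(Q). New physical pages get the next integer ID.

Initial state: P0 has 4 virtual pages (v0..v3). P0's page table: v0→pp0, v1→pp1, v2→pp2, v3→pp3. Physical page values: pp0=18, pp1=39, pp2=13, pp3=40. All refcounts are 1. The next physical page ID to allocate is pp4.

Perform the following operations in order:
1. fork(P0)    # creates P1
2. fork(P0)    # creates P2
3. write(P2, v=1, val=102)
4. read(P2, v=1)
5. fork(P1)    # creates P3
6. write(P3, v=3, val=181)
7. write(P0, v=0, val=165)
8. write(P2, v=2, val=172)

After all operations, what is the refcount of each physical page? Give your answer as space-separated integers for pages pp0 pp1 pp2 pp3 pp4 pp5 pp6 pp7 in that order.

Op 1: fork(P0) -> P1. 4 ppages; refcounts: pp0:2 pp1:2 pp2:2 pp3:2
Op 2: fork(P0) -> P2. 4 ppages; refcounts: pp0:3 pp1:3 pp2:3 pp3:3
Op 3: write(P2, v1, 102). refcount(pp1)=3>1 -> COPY to pp4. 5 ppages; refcounts: pp0:3 pp1:2 pp2:3 pp3:3 pp4:1
Op 4: read(P2, v1) -> 102. No state change.
Op 5: fork(P1) -> P3. 5 ppages; refcounts: pp0:4 pp1:3 pp2:4 pp3:4 pp4:1
Op 6: write(P3, v3, 181). refcount(pp3)=4>1 -> COPY to pp5. 6 ppages; refcounts: pp0:4 pp1:3 pp2:4 pp3:3 pp4:1 pp5:1
Op 7: write(P0, v0, 165). refcount(pp0)=4>1 -> COPY to pp6. 7 ppages; refcounts: pp0:3 pp1:3 pp2:4 pp3:3 pp4:1 pp5:1 pp6:1
Op 8: write(P2, v2, 172). refcount(pp2)=4>1 -> COPY to pp7. 8 ppages; refcounts: pp0:3 pp1:3 pp2:3 pp3:3 pp4:1 pp5:1 pp6:1 pp7:1

Answer: 3 3 3 3 1 1 1 1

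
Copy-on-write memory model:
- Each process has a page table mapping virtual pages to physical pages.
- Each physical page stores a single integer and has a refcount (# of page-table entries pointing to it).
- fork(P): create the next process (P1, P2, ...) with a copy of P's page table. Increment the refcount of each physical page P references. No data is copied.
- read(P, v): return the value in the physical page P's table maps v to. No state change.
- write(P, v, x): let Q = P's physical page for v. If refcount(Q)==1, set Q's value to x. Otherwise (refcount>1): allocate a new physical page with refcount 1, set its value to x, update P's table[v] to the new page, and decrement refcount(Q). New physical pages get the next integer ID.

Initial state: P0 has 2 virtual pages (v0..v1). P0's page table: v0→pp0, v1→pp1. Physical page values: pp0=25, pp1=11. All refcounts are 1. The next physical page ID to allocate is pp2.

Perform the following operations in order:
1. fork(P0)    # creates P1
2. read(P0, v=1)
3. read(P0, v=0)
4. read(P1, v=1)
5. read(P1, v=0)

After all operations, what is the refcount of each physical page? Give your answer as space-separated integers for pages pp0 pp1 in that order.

Op 1: fork(P0) -> P1. 2 ppages; refcounts: pp0:2 pp1:2
Op 2: read(P0, v1) -> 11. No state change.
Op 3: read(P0, v0) -> 25. No state change.
Op 4: read(P1, v1) -> 11. No state change.
Op 5: read(P1, v0) -> 25. No state change.

Answer: 2 2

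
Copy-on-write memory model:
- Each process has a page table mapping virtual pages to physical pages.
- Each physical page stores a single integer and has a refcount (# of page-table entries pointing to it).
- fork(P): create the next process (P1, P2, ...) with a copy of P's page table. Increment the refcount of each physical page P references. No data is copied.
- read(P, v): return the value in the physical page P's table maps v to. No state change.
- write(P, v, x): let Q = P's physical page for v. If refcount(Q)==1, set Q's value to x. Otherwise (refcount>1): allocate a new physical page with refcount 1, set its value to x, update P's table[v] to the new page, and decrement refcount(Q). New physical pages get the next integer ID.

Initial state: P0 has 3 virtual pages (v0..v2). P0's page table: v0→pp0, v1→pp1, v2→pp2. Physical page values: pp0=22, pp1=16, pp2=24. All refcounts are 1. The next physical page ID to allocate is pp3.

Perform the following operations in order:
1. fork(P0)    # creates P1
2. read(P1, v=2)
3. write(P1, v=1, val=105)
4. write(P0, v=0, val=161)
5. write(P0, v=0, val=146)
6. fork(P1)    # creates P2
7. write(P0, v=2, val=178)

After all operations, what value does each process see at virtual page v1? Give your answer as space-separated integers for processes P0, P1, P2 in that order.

Answer: 16 105 105

Derivation:
Op 1: fork(P0) -> P1. 3 ppages; refcounts: pp0:2 pp1:2 pp2:2
Op 2: read(P1, v2) -> 24. No state change.
Op 3: write(P1, v1, 105). refcount(pp1)=2>1 -> COPY to pp3. 4 ppages; refcounts: pp0:2 pp1:1 pp2:2 pp3:1
Op 4: write(P0, v0, 161). refcount(pp0)=2>1 -> COPY to pp4. 5 ppages; refcounts: pp0:1 pp1:1 pp2:2 pp3:1 pp4:1
Op 5: write(P0, v0, 146). refcount(pp4)=1 -> write in place. 5 ppages; refcounts: pp0:1 pp1:1 pp2:2 pp3:1 pp4:1
Op 6: fork(P1) -> P2. 5 ppages; refcounts: pp0:2 pp1:1 pp2:3 pp3:2 pp4:1
Op 7: write(P0, v2, 178). refcount(pp2)=3>1 -> COPY to pp5. 6 ppages; refcounts: pp0:2 pp1:1 pp2:2 pp3:2 pp4:1 pp5:1
P0: v1 -> pp1 = 16
P1: v1 -> pp3 = 105
P2: v1 -> pp3 = 105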